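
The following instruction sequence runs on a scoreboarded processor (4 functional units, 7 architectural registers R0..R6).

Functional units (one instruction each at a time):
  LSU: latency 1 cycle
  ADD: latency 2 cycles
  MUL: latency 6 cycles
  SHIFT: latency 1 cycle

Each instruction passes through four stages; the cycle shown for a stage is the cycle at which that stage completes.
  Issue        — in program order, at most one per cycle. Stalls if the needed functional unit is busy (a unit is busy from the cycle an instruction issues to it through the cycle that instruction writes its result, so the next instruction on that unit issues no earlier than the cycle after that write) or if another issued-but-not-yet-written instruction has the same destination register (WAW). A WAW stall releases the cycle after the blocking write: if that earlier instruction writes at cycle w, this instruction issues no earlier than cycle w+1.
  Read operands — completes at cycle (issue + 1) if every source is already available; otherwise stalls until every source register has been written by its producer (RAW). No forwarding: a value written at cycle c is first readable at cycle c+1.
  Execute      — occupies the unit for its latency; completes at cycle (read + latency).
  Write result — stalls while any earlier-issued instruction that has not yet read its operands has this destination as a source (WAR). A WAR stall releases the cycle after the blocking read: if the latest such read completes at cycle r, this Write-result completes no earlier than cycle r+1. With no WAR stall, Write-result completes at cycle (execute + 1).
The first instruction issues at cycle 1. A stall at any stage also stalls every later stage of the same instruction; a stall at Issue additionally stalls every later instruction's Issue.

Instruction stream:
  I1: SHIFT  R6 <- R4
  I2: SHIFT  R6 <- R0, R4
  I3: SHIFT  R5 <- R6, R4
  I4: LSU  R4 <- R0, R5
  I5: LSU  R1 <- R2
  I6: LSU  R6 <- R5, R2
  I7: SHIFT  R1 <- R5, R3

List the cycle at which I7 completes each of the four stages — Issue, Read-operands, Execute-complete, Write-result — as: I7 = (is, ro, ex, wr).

cycle 1: issue I1 (SHIFT)
cycle 2: I1 read-ops
cycle 3: I1 finished on SHIFT
cycle 4: I1→R6
cycle 5: issue I2 (SHIFT)
cycle 6: I2 read-ops
cycle 7: I2 finished on SHIFT
cycle 8: I2→R6
cycle 9: issue I3 (SHIFT)
cycle 10: I3 read-ops · issue I4 (LSU)
cycle 11: I3 finished on SHIFT
cycle 12: I3→R5
cycle 13: I4 read-ops
cycle 14: I4 finished on LSU
cycle 15: I4→R4
cycle 16: issue I5 (LSU)
cycle 17: I5 read-ops
cycle 18: I5 finished on LSU
cycle 19: I5→R1
cycle 20: issue I6 (LSU)
cycle 21: I6 read-ops · issue I7 (SHIFT)
cycle 22: I6 finished on LSU · I7 read-ops
cycle 23: I6→R6 · I7 finished on SHIFT
cycle 24: I7→R1

I7 = (21, 22, 23, 24)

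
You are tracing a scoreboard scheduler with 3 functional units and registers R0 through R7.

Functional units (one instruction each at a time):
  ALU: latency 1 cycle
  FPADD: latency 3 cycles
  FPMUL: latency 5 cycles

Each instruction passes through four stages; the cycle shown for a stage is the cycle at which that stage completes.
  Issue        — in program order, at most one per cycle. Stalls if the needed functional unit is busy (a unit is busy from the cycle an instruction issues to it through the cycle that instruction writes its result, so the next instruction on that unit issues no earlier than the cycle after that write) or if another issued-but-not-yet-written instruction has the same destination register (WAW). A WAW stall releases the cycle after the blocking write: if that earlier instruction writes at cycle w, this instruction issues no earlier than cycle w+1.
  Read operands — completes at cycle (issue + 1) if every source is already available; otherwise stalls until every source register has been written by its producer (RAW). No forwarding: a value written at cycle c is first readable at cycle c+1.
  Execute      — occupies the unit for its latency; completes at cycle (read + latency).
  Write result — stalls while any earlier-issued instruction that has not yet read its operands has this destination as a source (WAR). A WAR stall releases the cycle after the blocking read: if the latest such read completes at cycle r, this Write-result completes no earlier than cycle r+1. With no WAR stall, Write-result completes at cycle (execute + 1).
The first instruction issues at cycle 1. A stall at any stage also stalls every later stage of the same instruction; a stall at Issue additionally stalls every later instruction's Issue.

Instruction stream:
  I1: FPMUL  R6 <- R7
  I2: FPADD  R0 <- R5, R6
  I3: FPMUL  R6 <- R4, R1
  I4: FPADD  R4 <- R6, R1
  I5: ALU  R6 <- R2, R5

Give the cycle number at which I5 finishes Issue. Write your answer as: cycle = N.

cycle = 17

c1: issue I1 (FPMUL)
c2: I1 read-ops, issue I2 (FPADD)
c7: I1 finished on FPMUL
c8: I1→R6
c9: I2 read-ops, issue I3 (FPMUL)
c10: I3 read-ops
c12: I2 finished on FPADD
c13: I2→R0
c14: issue I4 (FPADD)
c15: I3 finished on FPMUL
c16: I3→R6
c17: I4 read-ops, issue I5 (ALU)
c18: I5 read-ops
c19: I5 finished on ALU
c20: I4 finished on FPADD, I5→R6
c21: I4→R4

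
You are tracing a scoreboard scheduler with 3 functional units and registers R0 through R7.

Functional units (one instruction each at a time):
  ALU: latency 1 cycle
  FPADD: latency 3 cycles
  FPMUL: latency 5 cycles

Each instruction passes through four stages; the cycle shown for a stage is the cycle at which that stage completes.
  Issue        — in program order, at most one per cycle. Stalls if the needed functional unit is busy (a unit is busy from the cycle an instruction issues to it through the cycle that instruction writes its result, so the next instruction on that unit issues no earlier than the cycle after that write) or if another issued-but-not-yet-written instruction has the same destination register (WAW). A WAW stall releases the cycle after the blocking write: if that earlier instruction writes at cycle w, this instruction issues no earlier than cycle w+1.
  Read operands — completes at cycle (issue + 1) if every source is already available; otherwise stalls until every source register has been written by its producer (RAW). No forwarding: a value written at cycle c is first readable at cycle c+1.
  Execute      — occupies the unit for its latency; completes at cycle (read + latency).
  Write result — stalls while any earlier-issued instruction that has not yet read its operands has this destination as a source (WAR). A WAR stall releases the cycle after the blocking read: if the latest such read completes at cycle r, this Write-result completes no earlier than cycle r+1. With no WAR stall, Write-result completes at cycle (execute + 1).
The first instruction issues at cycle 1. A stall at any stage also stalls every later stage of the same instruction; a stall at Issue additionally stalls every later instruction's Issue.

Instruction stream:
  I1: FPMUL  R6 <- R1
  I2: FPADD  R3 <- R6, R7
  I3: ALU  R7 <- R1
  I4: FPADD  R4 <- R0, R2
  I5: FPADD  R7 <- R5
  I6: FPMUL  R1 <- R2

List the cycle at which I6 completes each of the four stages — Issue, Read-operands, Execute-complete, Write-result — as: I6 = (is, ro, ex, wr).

I6 = (21, 22, 27, 28)

1) issue 1, read 2, done 7, write 8
2) issue 2, read 9, done 12, write 13  <RAW R6: wait I1 write@8>
3) issue 3, read 4, done 5, write 10  <WAR R7: wait I2 read@9>
4) issue 14, read 15, done 18, write 19  <struct: FPADD busy until I2 writes@13>
5) issue 20, read 21, done 24, write 25  <struct: FPADD busy until I4 writes@19>
6) issue 21, read 22, done 27, write 28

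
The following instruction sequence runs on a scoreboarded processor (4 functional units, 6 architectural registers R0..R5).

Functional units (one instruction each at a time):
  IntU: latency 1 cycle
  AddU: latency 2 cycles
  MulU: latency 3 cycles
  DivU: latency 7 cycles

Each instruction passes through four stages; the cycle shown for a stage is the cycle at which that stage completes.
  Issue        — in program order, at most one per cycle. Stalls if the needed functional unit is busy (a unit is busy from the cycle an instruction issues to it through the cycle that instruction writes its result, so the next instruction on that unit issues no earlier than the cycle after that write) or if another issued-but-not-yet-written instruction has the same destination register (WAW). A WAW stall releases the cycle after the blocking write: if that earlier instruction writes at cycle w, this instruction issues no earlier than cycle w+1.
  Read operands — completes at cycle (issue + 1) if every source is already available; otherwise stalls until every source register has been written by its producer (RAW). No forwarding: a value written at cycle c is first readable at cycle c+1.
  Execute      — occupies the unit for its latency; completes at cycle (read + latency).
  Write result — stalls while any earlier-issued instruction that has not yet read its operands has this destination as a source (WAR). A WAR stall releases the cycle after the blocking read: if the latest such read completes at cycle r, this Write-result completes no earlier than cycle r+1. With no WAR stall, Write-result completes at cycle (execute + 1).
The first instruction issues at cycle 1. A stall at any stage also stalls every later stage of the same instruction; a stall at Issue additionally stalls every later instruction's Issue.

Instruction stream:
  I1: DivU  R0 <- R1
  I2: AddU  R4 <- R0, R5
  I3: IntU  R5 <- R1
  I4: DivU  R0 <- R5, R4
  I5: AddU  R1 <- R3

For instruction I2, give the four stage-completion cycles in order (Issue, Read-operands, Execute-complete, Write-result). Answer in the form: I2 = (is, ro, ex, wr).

I2 = (2, 11, 13, 14)

c1: I1→DivU
c2: I1 RO | I2→AddU
c3: I3→IntU
c4: I3 RO
c5: I3 EX
c9: I1 EX
c10: I1 WR R0
c11: I2 RO | I4→DivU
c12: I3 WR R5
c13: I2 EX
c14: I2 WR R4
c15: I4 RO | I5→AddU
c16: I5 RO
c18: I5 EX
c19: I5 WR R1
c22: I4 EX
c23: I4 WR R0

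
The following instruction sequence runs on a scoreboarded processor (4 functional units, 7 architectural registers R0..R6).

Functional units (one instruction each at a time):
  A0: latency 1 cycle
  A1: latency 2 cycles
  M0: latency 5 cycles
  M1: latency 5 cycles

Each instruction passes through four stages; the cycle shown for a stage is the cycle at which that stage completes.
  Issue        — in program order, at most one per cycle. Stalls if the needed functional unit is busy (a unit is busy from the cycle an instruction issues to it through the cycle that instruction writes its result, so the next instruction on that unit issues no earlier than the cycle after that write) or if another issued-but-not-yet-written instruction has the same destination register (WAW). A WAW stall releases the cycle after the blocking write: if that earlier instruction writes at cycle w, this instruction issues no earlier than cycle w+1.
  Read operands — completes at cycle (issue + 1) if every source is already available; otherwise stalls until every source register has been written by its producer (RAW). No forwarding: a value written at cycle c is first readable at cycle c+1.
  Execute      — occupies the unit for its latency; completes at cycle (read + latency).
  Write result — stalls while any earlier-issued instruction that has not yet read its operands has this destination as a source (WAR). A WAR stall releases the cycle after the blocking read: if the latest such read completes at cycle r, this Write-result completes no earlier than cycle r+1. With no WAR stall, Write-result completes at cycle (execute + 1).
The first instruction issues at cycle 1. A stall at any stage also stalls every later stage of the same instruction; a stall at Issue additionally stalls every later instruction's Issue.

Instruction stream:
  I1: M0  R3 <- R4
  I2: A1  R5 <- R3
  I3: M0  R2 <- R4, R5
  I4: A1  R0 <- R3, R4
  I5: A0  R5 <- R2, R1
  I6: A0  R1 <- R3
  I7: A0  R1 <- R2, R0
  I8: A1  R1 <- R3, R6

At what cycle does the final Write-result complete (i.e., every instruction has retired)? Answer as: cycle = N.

I1  is:1  ro:2  ex:7  wr:8
I2  is:2  ro:9  ex:11  wr:12  — RAW R3: wait I1 write@8
I3  is:9  ro:13  ex:18  wr:19  — struct: M0 busy until I1 writes@8, RAW R5: wait I2 write@12
I4  is:13  ro:14  ex:16  wr:17  — struct: A1 busy until I2 writes@12
I5  is:14  ro:20  ex:21  wr:22  — RAW R2: wait I3 write@19
I6  is:23  ro:24  ex:25  wr:26  — struct: A0 busy until I5 writes@22
I7  is:27  ro:28  ex:29  wr:30  — struct: A0 busy until I6 writes@26
I8  is:31  ro:32  ex:34  wr:35  — WAW R1: wait I7 write@30

cycle = 35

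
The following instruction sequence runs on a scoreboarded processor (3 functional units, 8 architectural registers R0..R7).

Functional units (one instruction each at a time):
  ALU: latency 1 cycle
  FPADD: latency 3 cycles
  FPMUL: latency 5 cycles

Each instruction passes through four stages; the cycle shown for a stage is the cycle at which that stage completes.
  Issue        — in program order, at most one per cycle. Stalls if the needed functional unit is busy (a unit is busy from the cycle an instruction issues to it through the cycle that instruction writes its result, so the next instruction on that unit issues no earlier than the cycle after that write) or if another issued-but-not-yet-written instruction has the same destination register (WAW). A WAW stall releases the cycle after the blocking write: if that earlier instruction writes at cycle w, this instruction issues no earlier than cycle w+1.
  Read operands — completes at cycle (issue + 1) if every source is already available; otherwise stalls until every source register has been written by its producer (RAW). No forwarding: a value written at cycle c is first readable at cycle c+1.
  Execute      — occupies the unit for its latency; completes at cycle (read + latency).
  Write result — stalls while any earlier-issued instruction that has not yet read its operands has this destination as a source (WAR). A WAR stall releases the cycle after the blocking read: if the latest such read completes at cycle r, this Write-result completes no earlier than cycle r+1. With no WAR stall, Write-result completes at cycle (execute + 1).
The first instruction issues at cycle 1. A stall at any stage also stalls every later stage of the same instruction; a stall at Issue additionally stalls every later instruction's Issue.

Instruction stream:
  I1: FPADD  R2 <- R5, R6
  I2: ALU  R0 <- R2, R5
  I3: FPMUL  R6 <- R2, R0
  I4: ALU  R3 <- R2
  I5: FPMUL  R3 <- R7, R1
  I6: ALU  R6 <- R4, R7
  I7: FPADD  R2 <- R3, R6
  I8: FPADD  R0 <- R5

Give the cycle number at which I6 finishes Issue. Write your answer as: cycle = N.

cycle = 18

[1] issue I1 (FPADD)
[2] I1 read-ops | issue I2 (ALU)
[3] issue I3 (FPMUL)
[5] I1 finished on FPADD
[6] I1→R2
[7] I2 read-ops
[8] I2 finished on ALU
[9] I2→R0
[10] I3 read-ops | issue I4 (ALU)
[11] I4 read-ops
[12] I4 finished on ALU
[13] I4→R3
[15] I3 finished on FPMUL
[16] I3→R6
[17] issue I5 (FPMUL)
[18] I5 read-ops | issue I6 (ALU)
[19] I6 read-ops | issue I7 (FPADD)
[20] I6 finished on ALU
[21] I6→R6
[23] I5 finished on FPMUL
[24] I5→R3
[25] I7 read-ops
[28] I7 finished on FPADD
[29] I7→R2
[30] issue I8 (FPADD)
[31] I8 read-ops
[34] I8 finished on FPADD
[35] I8→R0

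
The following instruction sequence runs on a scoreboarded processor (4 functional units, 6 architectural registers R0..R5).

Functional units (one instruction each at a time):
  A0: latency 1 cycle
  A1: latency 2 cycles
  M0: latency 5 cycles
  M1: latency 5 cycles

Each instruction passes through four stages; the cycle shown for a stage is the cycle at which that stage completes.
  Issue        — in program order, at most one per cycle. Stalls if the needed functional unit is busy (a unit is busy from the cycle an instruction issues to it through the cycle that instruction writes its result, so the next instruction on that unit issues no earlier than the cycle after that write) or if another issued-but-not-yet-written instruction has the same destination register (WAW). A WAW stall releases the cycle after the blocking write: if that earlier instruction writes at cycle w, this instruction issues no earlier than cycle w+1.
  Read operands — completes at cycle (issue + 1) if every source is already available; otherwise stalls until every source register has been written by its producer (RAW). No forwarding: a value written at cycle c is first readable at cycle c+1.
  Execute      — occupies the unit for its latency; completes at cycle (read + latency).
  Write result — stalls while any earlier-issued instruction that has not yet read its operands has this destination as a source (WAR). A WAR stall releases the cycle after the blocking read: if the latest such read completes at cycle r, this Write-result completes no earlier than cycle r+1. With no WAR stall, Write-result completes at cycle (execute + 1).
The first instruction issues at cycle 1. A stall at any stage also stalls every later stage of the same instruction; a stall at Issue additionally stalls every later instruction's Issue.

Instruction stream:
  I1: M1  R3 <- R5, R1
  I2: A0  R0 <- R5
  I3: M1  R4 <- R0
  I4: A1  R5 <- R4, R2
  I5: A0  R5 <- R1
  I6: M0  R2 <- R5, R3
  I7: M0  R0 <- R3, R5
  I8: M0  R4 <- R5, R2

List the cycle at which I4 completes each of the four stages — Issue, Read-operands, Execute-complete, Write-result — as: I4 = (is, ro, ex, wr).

cycle 1: I1 dispatched to M1
cycle 2: I1 operands ready · I2 dispatched to A0
cycle 3: I2 operands ready
cycle 4: I2 complete
cycle 5: R0←I2
cycle 7: I1 complete
cycle 8: R3←I1
cycle 9: I3 dispatched to M1
cycle 10: I3 operands ready · I4 dispatched to A1
cycle 15: I3 complete
cycle 16: R4←I3
cycle 17: I4 operands ready
cycle 19: I4 complete
cycle 20: R5←I4
cycle 21: I5 dispatched to A0
cycle 22: I5 operands ready · I6 dispatched to M0
cycle 23: I5 complete
cycle 24: R5←I5
cycle 25: I6 operands ready
cycle 30: I6 complete
cycle 31: R2←I6
cycle 32: I7 dispatched to M0
cycle 33: I7 operands ready
cycle 38: I7 complete
cycle 39: R0←I7
cycle 40: I8 dispatched to M0
cycle 41: I8 operands ready
cycle 46: I8 complete
cycle 47: R4←I8

I4 = (10, 17, 19, 20)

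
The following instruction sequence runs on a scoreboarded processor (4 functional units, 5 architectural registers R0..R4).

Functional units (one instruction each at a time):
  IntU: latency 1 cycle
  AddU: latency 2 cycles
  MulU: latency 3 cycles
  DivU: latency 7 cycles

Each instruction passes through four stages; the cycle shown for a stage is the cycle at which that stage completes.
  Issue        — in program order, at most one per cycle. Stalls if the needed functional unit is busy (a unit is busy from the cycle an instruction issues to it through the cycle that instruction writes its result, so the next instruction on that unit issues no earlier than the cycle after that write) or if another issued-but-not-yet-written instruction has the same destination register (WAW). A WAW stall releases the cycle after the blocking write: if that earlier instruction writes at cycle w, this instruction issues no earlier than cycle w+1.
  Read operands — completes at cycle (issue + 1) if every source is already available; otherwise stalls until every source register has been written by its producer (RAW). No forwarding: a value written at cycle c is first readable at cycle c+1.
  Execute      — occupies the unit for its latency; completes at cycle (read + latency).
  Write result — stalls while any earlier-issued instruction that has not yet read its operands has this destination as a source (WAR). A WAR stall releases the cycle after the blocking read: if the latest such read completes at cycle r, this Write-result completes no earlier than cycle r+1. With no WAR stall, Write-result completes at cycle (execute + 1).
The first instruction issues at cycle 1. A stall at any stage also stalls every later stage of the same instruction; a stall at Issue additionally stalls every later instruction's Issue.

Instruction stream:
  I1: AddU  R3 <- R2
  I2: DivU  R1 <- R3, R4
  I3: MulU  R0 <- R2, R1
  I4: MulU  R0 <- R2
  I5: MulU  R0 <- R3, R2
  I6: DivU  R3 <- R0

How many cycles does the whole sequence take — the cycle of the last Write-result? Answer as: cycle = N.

[1] issue I1 (AddU)
[2] I1 read-ops, issue I2 (DivU)
[3] issue I3 (MulU)
[4] I1 finished on AddU
[5] I1→R3
[6] I2 read-ops
[13] I2 finished on DivU
[14] I2→R1
[15] I3 read-ops
[18] I3 finished on MulU
[19] I3→R0
[20] issue I4 (MulU)
[21] I4 read-ops
[24] I4 finished on MulU
[25] I4→R0
[26] issue I5 (MulU)
[27] I5 read-ops, issue I6 (DivU)
[30] I5 finished on MulU
[31] I5→R0
[32] I6 read-ops
[39] I6 finished on DivU
[40] I6→R3

cycle = 40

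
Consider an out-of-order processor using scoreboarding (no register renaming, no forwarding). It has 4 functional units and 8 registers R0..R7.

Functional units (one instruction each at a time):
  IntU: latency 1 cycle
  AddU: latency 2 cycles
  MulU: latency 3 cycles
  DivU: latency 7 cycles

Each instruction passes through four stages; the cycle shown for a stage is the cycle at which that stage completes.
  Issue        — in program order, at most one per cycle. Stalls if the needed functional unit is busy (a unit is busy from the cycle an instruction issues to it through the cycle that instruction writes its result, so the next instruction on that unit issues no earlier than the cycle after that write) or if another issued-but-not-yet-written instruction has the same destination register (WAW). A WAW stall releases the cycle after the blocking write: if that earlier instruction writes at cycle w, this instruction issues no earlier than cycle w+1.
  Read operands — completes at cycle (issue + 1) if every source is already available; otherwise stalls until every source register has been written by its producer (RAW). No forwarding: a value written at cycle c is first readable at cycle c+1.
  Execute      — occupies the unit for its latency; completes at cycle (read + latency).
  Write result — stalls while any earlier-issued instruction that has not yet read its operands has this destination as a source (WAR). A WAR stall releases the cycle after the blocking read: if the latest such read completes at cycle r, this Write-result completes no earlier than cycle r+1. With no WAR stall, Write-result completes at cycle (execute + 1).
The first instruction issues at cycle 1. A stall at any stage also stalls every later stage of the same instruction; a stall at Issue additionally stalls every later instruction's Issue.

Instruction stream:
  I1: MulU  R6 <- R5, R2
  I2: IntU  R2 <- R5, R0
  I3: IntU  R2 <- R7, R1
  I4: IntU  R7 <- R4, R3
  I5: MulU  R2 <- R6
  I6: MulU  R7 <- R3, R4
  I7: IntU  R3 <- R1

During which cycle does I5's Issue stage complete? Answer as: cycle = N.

[I1] 1/2/5/6
[I2] 2/3/4/5
[I3] 6/7/8/9  (struct: IntU busy until I2 writes@5)
[I4] 10/11/12/13  (struct: IntU busy until I3 writes@9)
[I5] 11/12/15/16
[I6] 17/18/21/22  (struct: MulU busy until I5 writes@16)
[I7] 18/19/20/21

cycle = 11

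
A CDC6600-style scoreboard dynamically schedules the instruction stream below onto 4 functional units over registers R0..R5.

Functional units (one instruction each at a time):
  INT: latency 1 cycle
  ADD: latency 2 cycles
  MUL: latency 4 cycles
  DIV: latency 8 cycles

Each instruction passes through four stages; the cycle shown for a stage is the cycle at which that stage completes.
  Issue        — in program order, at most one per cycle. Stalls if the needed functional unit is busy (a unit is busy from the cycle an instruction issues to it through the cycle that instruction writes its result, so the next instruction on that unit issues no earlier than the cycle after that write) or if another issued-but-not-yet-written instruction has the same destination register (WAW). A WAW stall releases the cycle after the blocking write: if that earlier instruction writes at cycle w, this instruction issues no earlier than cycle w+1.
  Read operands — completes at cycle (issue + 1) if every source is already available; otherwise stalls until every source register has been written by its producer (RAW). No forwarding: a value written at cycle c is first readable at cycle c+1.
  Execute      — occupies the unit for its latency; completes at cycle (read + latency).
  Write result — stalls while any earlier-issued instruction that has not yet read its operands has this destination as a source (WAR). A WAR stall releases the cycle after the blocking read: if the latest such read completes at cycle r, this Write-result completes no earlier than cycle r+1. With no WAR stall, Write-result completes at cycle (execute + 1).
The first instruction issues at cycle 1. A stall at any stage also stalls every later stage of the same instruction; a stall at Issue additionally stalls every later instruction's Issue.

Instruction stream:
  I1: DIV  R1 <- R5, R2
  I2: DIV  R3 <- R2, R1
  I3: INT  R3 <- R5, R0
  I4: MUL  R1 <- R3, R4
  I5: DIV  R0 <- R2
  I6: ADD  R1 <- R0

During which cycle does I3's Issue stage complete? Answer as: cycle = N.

I1  is:1  ro:2  ex:10  wr:11
I2  is:12  ro:13  ex:21  wr:22  — struct: DIV busy until I1 writes@11
I3  is:23  ro:24  ex:25  wr:26  — WAW R3: wait I2 write@22
I4  is:24  ro:27  ex:31  wr:32  — RAW R3: wait I3 write@26
I5  is:25  ro:26  ex:34  wr:35
I6  is:33  ro:36  ex:38  wr:39  — WAW R1: wait I4 write@32, RAW R0: wait I5 write@35

cycle = 23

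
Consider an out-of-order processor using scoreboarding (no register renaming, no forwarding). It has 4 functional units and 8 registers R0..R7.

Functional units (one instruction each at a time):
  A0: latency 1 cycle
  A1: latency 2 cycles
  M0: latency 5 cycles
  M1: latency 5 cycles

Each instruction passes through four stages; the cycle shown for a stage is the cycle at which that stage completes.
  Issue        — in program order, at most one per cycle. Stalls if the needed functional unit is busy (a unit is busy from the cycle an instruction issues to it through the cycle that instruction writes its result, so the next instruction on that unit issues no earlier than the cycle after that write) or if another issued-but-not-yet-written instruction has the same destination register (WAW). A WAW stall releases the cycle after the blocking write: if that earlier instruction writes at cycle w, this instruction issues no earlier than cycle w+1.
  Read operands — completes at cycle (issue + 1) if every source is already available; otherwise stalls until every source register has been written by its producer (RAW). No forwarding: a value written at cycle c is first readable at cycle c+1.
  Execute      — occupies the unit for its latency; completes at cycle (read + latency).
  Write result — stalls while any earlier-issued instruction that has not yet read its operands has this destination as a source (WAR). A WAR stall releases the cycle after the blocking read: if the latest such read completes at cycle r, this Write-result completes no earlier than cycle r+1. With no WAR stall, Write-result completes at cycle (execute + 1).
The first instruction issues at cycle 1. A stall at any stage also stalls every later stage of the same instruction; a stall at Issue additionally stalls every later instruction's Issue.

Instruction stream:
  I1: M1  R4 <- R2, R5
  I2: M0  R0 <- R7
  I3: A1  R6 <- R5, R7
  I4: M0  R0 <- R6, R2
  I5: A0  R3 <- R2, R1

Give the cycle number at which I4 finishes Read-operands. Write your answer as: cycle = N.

cycle = 11

t=1  issue I1 (M1)
t=2  I1 read-ops | issue I2 (M0)
t=3  I2 read-ops | issue I3 (A1)
t=4  I3 read-ops
t=6  I3 finished on A1
t=7  I1 finished on M1 | I3→R6
t=8  I1→R4 | I2 finished on M0
t=9  I2→R0
t=10  issue I4 (M0)
t=11  I4 read-ops | issue I5 (A0)
t=12  I5 read-ops
t=13  I5 finished on A0
t=14  I5→R3
t=16  I4 finished on M0
t=17  I4→R0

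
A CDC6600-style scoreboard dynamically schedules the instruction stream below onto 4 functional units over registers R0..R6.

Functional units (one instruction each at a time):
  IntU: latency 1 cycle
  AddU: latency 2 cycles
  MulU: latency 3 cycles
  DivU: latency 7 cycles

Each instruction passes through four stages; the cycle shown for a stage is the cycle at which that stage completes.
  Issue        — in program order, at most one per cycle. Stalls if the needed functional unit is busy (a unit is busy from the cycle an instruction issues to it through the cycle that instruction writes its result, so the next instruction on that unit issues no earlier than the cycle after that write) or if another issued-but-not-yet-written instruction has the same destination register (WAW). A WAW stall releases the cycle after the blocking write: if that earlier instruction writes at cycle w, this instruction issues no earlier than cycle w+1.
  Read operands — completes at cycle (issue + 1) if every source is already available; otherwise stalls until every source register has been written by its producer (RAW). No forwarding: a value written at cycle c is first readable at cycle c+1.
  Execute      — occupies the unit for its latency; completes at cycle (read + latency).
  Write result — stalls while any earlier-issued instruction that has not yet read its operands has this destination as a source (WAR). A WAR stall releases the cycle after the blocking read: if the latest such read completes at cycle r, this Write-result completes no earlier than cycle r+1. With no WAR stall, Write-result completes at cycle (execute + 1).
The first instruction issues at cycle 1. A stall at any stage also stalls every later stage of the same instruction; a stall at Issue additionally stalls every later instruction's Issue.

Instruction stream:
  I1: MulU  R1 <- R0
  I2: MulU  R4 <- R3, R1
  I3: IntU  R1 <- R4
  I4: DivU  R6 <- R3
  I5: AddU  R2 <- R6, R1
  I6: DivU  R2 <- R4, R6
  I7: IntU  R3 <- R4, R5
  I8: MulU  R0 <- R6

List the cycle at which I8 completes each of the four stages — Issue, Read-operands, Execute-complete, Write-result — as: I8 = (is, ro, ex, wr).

I8 = (25, 26, 29, 30)

c1: issue I1 (MulU)
c2: I1 read-ops
c5: I1 finished on MulU
c6: I1→R1
c7: issue I2 (MulU)
c8: I2 read-ops | issue I3 (IntU)
c9: issue I4 (DivU)
c10: I4 read-ops | issue I5 (AddU)
c11: I2 finished on MulU
c12: I2→R4
c13: I3 read-ops
c14: I3 finished on IntU
c15: I3→R1
c17: I4 finished on DivU
c18: I4→R6
c19: I5 read-ops
c21: I5 finished on AddU
c22: I5→R2
c23: issue I6 (DivU)
c24: I6 read-ops | issue I7 (IntU)
c25: I7 read-ops | issue I8 (MulU)
c26: I7 finished on IntU | I8 read-ops
c27: I7→R3
c29: I8 finished on MulU
c30: I8→R0
c31: I6 finished on DivU
c32: I6→R2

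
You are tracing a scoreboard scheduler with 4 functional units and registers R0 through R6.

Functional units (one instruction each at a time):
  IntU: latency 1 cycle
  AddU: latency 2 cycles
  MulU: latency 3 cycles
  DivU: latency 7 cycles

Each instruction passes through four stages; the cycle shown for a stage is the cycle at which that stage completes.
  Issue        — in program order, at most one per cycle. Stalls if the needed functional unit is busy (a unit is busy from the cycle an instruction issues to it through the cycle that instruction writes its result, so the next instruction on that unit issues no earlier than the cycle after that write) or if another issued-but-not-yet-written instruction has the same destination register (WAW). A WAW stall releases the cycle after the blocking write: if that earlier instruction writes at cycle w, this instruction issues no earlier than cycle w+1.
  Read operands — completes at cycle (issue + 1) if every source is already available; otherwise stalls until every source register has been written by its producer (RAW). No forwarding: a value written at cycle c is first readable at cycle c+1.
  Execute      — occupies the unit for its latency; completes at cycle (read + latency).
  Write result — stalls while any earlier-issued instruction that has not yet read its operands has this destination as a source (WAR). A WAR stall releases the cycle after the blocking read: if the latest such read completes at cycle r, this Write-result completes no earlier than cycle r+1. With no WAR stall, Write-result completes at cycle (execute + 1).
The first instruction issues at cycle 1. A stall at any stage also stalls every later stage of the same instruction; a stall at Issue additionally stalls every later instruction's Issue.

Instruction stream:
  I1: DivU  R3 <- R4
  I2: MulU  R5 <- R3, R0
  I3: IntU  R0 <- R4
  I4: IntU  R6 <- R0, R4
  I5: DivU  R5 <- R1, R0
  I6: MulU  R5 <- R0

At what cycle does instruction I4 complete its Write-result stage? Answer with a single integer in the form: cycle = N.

c1: I1 issues→DivU
c2: I1 reads, I2 issues→MulU
c3: I3 issues→IntU
c4: I3 reads
c5: I3 exec-done
c9: I1 exec-done
c10: I1 writes R3
c11: I2 reads
c12: I3 writes R0
c13: I4 issues→IntU
c14: I2 exec-done, I4 reads
c15: I2 writes R5, I4 exec-done
c16: I4 writes R6, I5 issues→DivU
c17: I5 reads
c24: I5 exec-done
c25: I5 writes R5
c26: I6 issues→MulU
c27: I6 reads
c30: I6 exec-done
c31: I6 writes R5

cycle = 16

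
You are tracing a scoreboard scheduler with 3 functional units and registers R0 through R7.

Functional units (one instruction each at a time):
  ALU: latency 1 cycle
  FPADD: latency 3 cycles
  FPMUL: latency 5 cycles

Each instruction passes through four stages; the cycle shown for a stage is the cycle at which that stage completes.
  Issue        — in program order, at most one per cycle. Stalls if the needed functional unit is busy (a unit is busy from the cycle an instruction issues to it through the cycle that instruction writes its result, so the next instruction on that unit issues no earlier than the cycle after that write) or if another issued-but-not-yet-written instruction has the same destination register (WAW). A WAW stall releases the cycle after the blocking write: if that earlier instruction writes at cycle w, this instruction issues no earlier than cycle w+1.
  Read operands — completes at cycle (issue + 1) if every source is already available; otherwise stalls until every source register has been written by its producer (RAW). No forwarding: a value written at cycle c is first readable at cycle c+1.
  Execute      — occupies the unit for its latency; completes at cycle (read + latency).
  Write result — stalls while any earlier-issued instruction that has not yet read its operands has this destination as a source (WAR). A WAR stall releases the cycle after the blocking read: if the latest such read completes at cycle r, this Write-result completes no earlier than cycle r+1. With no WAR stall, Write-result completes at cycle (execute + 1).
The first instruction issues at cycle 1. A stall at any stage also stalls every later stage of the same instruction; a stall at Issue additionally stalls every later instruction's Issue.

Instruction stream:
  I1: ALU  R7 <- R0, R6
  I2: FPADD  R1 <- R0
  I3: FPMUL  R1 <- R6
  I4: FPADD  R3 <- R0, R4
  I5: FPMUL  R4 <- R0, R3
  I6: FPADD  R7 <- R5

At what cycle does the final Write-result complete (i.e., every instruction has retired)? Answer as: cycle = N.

[I1] 1/2/3/4
[I2] 2/3/6/7
[I3] 8/9/14/15  (WAW R1: wait I2 write@7)
[I4] 9/10/13/14
[I5] 16/17/22/23  (struct: FPMUL busy until I3 writes@15)
[I6] 17/18/21/22

cycle = 23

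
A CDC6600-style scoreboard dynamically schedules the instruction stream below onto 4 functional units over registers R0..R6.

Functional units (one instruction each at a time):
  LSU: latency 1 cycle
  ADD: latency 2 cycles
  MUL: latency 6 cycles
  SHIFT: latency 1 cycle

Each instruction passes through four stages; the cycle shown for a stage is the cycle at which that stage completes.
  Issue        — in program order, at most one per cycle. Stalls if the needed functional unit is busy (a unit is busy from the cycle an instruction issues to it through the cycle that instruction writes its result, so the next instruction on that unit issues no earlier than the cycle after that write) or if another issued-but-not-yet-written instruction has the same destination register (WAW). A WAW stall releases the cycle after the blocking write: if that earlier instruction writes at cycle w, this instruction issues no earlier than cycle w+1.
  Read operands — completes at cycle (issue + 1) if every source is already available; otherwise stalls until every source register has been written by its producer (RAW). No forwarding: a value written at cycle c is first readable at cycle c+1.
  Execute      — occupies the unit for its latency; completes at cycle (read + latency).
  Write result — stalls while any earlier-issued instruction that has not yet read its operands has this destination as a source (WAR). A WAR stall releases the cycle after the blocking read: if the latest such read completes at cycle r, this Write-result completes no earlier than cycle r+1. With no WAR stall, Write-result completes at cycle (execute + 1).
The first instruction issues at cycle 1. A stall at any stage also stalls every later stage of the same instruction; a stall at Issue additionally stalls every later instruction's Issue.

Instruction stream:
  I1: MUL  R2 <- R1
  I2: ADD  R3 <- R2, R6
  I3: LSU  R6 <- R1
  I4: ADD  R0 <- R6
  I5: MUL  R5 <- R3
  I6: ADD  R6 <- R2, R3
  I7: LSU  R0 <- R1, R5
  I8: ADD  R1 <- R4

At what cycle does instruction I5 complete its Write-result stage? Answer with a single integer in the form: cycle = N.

cycle = 23

I1: IS=1 RO=2 EX=8 WR=9
I2: IS=2 RO=10 EX=12 WR=13  [RAW R2: wait I1 write@9]
I3: IS=3 RO=4 EX=5 WR=11  [WAR R6: wait I2 read@10]
I4: IS=14 RO=15 EX=17 WR=18  [struct: ADD busy until I2 writes@13]
I5: IS=15 RO=16 EX=22 WR=23
I6: IS=19 RO=20 EX=22 WR=23  [struct: ADD busy until I4 writes@18]
I7: IS=20 RO=24 EX=25 WR=26  [RAW R5: wait I5 write@23]
I8: IS=24 RO=25 EX=27 WR=28  [struct: ADD busy until I6 writes@23]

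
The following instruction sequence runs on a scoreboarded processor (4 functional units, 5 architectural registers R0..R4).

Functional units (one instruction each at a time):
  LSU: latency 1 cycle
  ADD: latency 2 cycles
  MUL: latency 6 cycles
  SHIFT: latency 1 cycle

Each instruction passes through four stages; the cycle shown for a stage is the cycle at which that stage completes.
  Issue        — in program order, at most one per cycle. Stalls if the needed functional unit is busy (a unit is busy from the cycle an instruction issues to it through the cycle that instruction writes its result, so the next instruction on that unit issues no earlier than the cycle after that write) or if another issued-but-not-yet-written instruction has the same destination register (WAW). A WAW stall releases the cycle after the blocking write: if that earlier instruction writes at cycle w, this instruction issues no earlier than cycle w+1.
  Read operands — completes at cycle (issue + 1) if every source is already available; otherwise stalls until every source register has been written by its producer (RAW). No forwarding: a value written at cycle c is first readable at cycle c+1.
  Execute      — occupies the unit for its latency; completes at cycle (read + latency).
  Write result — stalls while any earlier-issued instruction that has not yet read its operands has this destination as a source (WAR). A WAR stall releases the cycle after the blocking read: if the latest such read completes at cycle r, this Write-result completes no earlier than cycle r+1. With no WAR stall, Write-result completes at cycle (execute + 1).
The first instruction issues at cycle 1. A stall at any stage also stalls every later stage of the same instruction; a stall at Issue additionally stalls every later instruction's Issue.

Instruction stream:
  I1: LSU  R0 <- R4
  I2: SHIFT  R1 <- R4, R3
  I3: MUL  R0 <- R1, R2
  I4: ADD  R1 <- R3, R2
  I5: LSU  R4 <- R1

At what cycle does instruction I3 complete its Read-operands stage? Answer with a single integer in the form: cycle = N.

t=1  I1 dispatched to LSU
t=2  I1 operands ready; I2 dispatched to SHIFT
t=3  I1 complete; I2 operands ready
t=4  R0←I1; I2 complete
t=5  R1←I2; I3 dispatched to MUL
t=6  I3 operands ready; I4 dispatched to ADD
t=7  I4 operands ready; I5 dispatched to LSU
t=9  I4 complete
t=10  R1←I4
t=11  I5 operands ready
t=12  I3 complete; I5 complete
t=13  R0←I3; R4←I5

cycle = 6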